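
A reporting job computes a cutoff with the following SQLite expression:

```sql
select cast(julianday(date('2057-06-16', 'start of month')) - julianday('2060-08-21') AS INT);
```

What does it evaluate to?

`start of month` rewinds 2057-06-16 to 2057-06-01.
29 days remain in June 2057 after the 1st (30 − 1).
Full months from July 2057 through July 2060 contribute their day counts.
Then 21 days into August 2060.
Total: 29 + 31 + 31 + 30 + 31 + 30 + 31 + 31 + 28 + 31 + 30 + 31 + 30 + 31 + 31 + 30 + 31 + 30 + 31 + 31 + 28 + 31 + 30 + 31 + 30 + 31 + 31 + 30 + 31 + 30 + 31 + 31 + 29 + 31 + 30 + 31 + 30 + 31 + 21 = 1177.
The subtraction is earlier − later, so the result is −1177 → -1177.

-1177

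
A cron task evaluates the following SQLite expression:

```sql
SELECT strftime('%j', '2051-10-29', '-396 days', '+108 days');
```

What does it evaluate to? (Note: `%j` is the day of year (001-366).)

First apply '-396 days', '+108 days': 2051-10-29 → 2051-01-14.
Day-of-year for 2051-01-14: days since 2051-01-01 inclusive = 14, zero-padded to 014.

014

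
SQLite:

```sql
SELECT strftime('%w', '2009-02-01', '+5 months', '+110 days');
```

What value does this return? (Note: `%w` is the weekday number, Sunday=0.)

First apply '+5 months', '+110 days': 2009-02-01 → 2009-10-19.
2009-10-19 is a Monday; with Sunday=0 that is 1.

1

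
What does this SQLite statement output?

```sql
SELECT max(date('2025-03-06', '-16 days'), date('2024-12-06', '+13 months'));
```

date('2025-03-06', '-16 days') → 2025-02-18.
date('2024-12-06', '+13 months') → 2026-01-06.
Later of the two is 2026-01-06.

2026-01-06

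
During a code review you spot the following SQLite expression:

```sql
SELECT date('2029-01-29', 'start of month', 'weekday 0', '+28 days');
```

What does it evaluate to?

2029-02-04

`start of month` rewinds 2029-01-29 to 2029-01-01.
`weekday 0` advances to the next Sunday; 2029-01-01 is a Monday, so it moves forward to 2029-01-07.
January 2029 has 31 days; 24 remain after the 7th, so 25 days reach 2029-02-01.
Advancing 3 more days within February lands on 2029-02-04.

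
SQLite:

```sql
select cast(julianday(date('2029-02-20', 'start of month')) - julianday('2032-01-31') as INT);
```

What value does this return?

-1094

`start of month` rewinds 2029-02-20 to 2029-02-01.
27 days remain in February 2029 after the 1st (28 − 1).
Full months from March 2029 through December 2031 contribute their day counts.
Then 31 days into January 2032.
Total: 27 + 31 + 30 + 31 + 30 + 31 + 31 + 30 + 31 + 30 + 31 + 31 + 28 + 31 + 30 + 31 + 30 + 31 + 31 + 30 + 31 + 30 + 31 + 31 + 28 + 31 + 30 + 31 + 30 + 31 + 31 + 30 + 31 + 30 + 31 + 31 = 1094.
The subtraction is earlier − later, so the result is −1094 → -1094.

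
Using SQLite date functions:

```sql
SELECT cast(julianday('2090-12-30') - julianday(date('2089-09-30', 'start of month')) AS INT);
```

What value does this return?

`start of month` rewinds 2089-09-30 to 2089-09-01.
29 days remain in September 2089 after the 1st (30 − 1).
Full months from October 2089 through November 2090 contribute their day counts.
Then 30 days into December 2090.
Total: 29 + 31 + 30 + 31 + 31 + 28 + 31 + 30 + 31 + 30 + 31 + 31 + 30 + 31 + 30 + 30 = 485.

485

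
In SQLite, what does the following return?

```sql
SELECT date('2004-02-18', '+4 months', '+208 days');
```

2005-01-12

Adding +4 months to 2004-02-18 gives 2004-06-18.
Applying '+208 days' to 2004-06-18: counting 208 days forward gives 2005-01-12.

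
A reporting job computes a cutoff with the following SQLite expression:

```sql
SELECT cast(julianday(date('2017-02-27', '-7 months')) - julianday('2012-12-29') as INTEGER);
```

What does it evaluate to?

1306

Adding -7 months to 2017-02-27 gives 2016-07-27.
2 days remain in December 2012 after the 29th (31 − 29).
Full months from January 2013 through June 2016 contribute their day counts.
Then 27 days into July 2016.
Total: 2 + 31 + 28 + 31 + 30 + 31 + 30 + 31 + 31 + 30 + 31 + 30 + 31 + 31 + 28 + 31 + 30 + 31 + 30 + 31 + 31 + 30 + 31 + 30 + 31 + 31 + 28 + 31 + 30 + 31 + 30 + 31 + 31 + 30 + 31 + 30 + 31 + 31 + 29 + 31 + 30 + 31 + 30 + 27 = 1306.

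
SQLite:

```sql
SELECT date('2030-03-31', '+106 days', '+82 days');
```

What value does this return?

2030-10-05

Applying '+106 days' to 2030-03-31: counting 106 days forward gives 2030-07-15.
Applying '+82 days' to 2030-07-15: counting 82 days forward gives 2030-10-05.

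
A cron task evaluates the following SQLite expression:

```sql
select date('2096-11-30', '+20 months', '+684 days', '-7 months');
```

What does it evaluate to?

Adding +20 months to 2096-11-30 gives 2098-07-30.
Applying '+684 days' to 2098-07-30: counting 684 days forward gives 2100-06-14.
Adding -7 months to 2100-06-14 gives 2099-11-14.

2099-11-14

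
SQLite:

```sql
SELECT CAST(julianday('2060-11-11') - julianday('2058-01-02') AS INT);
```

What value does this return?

29 days remain in January 2058 after the 2nd (31 − 2).
Full months from February 2058 through October 2060 contribute their day counts.
Then 11 days into November 2060.
Total: 29 + 28 + 31 + 30 + 31 + 30 + 31 + 31 + 30 + 31 + 30 + 31 + 31 + 28 + 31 + 30 + 31 + 30 + 31 + 31 + 30 + 31 + 30 + 31 + 31 + 29 + 31 + 30 + 31 + 30 + 31 + 31 + 30 + 31 + 11 = 1044.

1044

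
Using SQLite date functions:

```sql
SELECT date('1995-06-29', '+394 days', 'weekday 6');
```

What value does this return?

1996-07-27

Applying '+394 days' to 1995-06-29: counting 394 days forward gives 1996-07-27.
`weekday 6` advances to the next Saturday; 1996-07-27 is already a Saturday, so it stays at 1996-07-27.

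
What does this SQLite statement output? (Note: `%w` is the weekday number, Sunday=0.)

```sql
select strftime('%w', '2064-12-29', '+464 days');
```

First apply '+464 days': 2064-12-29 → 2066-04-07.
2066-04-07 is a Wednesday; with Sunday=0 that is 3.

3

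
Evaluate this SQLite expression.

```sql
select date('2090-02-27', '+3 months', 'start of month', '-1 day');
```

2090-04-30

Adding +3 months to 2090-02-27 gives 2090-05-27.
`start of month` rewinds 2090-05-27 to 2090-05-01.
Going back 1 day from 2090-05-01 reaches 2090-04-30 (last day of April, 30 days).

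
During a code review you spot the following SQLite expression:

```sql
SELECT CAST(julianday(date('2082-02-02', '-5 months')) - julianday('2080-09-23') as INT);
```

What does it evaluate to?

Adding -5 months to 2082-02-02 gives 2081-09-02.
7 days remain in September 2080 after the 23rd (30 − 23).
Full months from October 2080 through August 2081 contribute their day counts.
Then 2 days into September 2081.
Total: 7 + 31 + 30 + 31 + 31 + 28 + 31 + 30 + 31 + 30 + 31 + 31 + 2 = 344.

344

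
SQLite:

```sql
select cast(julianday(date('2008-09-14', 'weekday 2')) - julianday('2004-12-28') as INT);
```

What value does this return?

`weekday 2` advances to the next Tuesday; 2008-09-14 is a Sunday, so it moves forward to 2008-09-16.
3 days remain in December 2004 after the 28th (31 − 28).
Full months from January 2005 through August 2008 contribute their day counts.
Then 16 days into September 2008.
Total: 3 + 31 + 28 + 31 + 30 + 31 + 30 + 31 + 31 + 30 + 31 + 30 + 31 + 31 + 28 + 31 + 30 + 31 + 30 + 31 + 31 + 30 + 31 + 30 + 31 + 31 + 28 + 31 + 30 + 31 + 30 + 31 + 31 + 30 + 31 + 30 + 31 + 31 + 29 + 31 + 30 + 31 + 30 + 31 + 31 + 16 = 1358.

1358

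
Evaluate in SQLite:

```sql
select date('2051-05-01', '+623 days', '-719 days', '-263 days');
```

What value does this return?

2050-05-07

Applying '+623 days' to 2051-05-01: counting 623 days forward gives 2053-01-13.
Applying '-719 days' to 2053-01-13: counting 719 days back gives 2051-01-25.
Applying '-263 days' to 2051-01-25: counting 263 days back gives 2050-05-07.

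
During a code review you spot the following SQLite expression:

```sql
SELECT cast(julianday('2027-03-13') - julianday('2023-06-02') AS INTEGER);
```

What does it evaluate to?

28 days remain in June 2023 after the 2nd (30 − 2).
Full months from July 2023 through February 2027 contribute their day counts.
Then 13 days into March 2027.
Total: 28 + 31 + 31 + 30 + 31 + 30 + 31 + 31 + 29 + 31 + 30 + 31 + 30 + 31 + 31 + 30 + 31 + 30 + 31 + 31 + 28 + 31 + 30 + 31 + 30 + 31 + 31 + 30 + 31 + 30 + 31 + 31 + 28 + 31 + 30 + 31 + 30 + 31 + 31 + 30 + 31 + 30 + 31 + 31 + 28 + 13 = 1380.

1380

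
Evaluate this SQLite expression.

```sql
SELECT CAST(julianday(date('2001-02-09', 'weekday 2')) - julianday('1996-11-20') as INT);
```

1546

`weekday 2` advances to the next Tuesday; 2001-02-09 is a Friday, so it moves forward to 2001-02-13.
10 days remain in November 1996 after the 20th (30 − 20).
Full months from December 1996 through January 2001 contribute their day counts.
Then 13 days into February 2001.
Total: 10 + 31 + 31 + 28 + 31 + 30 + 31 + 30 + 31 + 31 + 30 + 31 + 30 + 31 + 31 + 28 + 31 + 30 + 31 + 30 + 31 + 31 + 30 + 31 + 30 + 31 + 31 + 28 + 31 + 30 + 31 + 30 + 31 + 31 + 30 + 31 + 30 + 31 + 31 + 29 + 31 + 30 + 31 + 30 + 31 + 31 + 30 + 31 + 30 + 31 + 31 + 13 = 1546.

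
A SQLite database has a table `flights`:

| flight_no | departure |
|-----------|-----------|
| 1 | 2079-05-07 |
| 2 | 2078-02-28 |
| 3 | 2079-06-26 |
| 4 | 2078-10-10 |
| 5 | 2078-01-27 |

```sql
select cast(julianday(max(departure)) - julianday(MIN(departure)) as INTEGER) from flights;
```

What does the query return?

MIN = 2078-01-27, MAX = 2079-06-26.
4 days remain in January 2078 after the 27th (31 − 27).
Full months from February 2078 through May 2079 contribute their day counts.
Then 26 days into June 2079.
Total: 4 + 28 + 31 + 30 + 31 + 30 + 31 + 31 + 30 + 31 + 30 + 31 + 31 + 28 + 31 + 30 + 31 + 26 = 515.

515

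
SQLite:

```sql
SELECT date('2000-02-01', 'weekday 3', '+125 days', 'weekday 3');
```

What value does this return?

2000-06-07

`weekday 3` advances to the next Wednesday; 2000-02-01 is a Tuesday, so it moves forward to 2000-02-02.
Applying '+125 days' to 2000-02-02: counting 125 days forward gives 2000-06-06.
`weekday 3` advances to the next Wednesday; 2000-06-06 is a Tuesday, so it moves forward to 2000-06-07.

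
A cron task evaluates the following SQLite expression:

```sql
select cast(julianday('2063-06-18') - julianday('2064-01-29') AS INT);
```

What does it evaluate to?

12 days remain in June 2063 after the 18th (30 − 18).
Full months from July 2063 through December 2063 contribute their day counts.
Then 29 days into January 2064.
Total: 12 + 31 + 31 + 30 + 31 + 30 + 31 + 29 = 225.
The subtraction is earlier − later, so the result is −225 → -225.

-225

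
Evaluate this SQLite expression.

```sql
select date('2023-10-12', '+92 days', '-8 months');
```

Applying '+92 days' to 2023-10-12: counting 92 days forward gives 2024-01-12.
Adding -8 months to 2024-01-12 gives 2023-05-12.

2023-05-12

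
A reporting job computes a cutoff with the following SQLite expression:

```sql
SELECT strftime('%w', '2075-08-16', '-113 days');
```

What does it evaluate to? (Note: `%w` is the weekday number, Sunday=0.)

4

First apply '-113 days': 2075-08-16 → 2075-04-25.
2075-04-25 is a Thursday; with Sunday=0 that is 4.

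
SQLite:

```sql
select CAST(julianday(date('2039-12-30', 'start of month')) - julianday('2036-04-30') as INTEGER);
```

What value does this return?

1310

`start of month` rewinds 2039-12-30 to 2039-12-01.
0 days remain in April 2036 after the 30th (30 − 30).
Full months from May 2036 through November 2039 contribute their day counts.
Then 1 day into December 2039.
Total: 0 + 31 + 30 + 31 + 31 + 30 + 31 + 30 + 31 + 31 + 28 + 31 + 30 + 31 + 30 + 31 + 31 + 30 + 31 + 30 + 31 + 31 + 28 + 31 + 30 + 31 + 30 + 31 + 31 + 30 + 31 + 30 + 31 + 31 + 28 + 31 + 30 + 31 + 30 + 31 + 31 + 30 + 31 + 30 + 1 = 1310.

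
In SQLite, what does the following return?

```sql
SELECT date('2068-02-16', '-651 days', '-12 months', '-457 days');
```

Applying '-651 days' to 2068-02-16: counting 651 days back gives 2066-05-06.
Adding -12 months to 2066-05-06 gives 2065-05-06.
Applying '-457 days' to 2065-05-06: counting 457 days back gives 2064-02-04.

2064-02-04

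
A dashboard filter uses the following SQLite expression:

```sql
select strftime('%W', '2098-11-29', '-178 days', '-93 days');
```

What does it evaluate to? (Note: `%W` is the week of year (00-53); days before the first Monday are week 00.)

First apply '-178 days', '-93 days': 2098-11-29 → 2098-03-03.
2098-03-03 is a Monday. SQLite's %W counts Mondays since the year started; the result is 09.

09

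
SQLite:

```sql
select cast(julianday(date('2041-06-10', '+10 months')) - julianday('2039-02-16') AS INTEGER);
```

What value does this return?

Adding +10 months to 2041-06-10 gives 2042-04-10.
12 days remain in February 2039 after the 16th (28 − 16).
Full months from March 2039 through March 2042 contribute their day counts.
Then 10 days into April 2042.
Total: 12 + 31 + 30 + 31 + 30 + 31 + 31 + 30 + 31 + 30 + 31 + 31 + 29 + 31 + 30 + 31 + 30 + 31 + 31 + 30 + 31 + 30 + 31 + 31 + 28 + 31 + 30 + 31 + 30 + 31 + 31 + 30 + 31 + 30 + 31 + 31 + 28 + 31 + 10 = 1149.

1149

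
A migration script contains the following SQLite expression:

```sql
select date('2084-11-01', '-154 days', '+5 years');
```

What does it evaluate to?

Applying '-154 days' to 2084-11-01: counting 154 days back gives 2084-05-31.
Adding +5 years to 2084-05-31 gives 2089-05-31.

2089-05-31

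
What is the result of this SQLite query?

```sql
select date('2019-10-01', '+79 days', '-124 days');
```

Applying '+79 days' to 2019-10-01: counting 79 days forward gives 2019-12-19.
Applying '-124 days' to 2019-12-19: counting 124 days back gives 2019-08-17.

2019-08-17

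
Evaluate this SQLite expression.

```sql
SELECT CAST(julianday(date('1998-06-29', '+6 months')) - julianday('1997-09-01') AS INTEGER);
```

Adding +6 months to 1998-06-29 gives 1998-12-29.
29 days remain in September 1997 after the 1st (30 − 1).
Full months from October 1997 through November 1998 contribute their day counts.
Then 29 days into December 1998.
Total: 29 + 31 + 30 + 31 + 31 + 28 + 31 + 30 + 31 + 30 + 31 + 31 + 30 + 31 + 30 + 29 = 484.

484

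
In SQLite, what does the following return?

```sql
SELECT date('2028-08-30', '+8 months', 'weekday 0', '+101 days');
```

2029-08-15

Adding +8 months to 2028-08-30 gives 2029-04-30.
`weekday 0` advances to the next Sunday; 2029-04-30 is a Monday, so it moves forward to 2029-05-06.
Applying '+101 days' to 2029-05-06: counting 101 days forward gives 2029-08-15.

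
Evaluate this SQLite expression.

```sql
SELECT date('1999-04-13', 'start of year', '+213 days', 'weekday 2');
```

1999-08-03

`start of year` rewinds 1999-04-13 to 1999-01-01.
Applying '+213 days' to 1999-01-01: counting 213 days forward gives 1999-08-02.
`weekday 2` advances to the next Tuesday; 1999-08-02 is a Monday, so it moves forward to 1999-08-03.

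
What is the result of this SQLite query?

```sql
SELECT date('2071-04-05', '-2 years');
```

2069-04-05

Adding -2 years to 2071-04-05 gives 2069-04-05.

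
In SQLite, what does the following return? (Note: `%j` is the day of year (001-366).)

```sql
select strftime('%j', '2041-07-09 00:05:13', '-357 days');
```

First apply '-357 days': 2041-07-09 00:05:13 → 2040-07-17 00:05:13.
Day-of-year for 2040-07-17: days since 2040-01-01 inclusive = 199, zero-padded to 199.

199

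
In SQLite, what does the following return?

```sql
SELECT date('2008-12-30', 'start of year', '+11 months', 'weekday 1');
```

2008-12-01

`start of year` rewinds 2008-12-30 to 2008-01-01.
Adding +11 months to 2008-01-01 gives 2008-12-01.
`weekday 1` advances to the next Monday; 2008-12-01 is already a Monday, so it stays at 2008-12-01.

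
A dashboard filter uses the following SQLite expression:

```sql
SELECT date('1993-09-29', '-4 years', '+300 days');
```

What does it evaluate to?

1990-07-26

Adding -4 years to 1993-09-29 gives 1989-09-29.
Applying '+300 days' to 1989-09-29: counting 300 days forward gives 1990-07-26.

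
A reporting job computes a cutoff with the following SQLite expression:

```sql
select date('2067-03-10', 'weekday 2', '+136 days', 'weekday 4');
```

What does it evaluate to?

`weekday 2` advances to the next Tuesday; 2067-03-10 is a Thursday, so it moves forward to 2067-03-15.
Applying '+136 days' to 2067-03-15: counting 136 days forward gives 2067-07-29.
`weekday 4` advances to the next Thursday; 2067-07-29 is a Friday, so it moves forward to 2067-08-04.

2067-08-04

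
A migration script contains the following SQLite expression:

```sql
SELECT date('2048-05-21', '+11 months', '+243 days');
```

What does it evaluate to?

2049-12-20

Adding +11 months to 2048-05-21 gives 2049-04-21.
Applying '+243 days' to 2049-04-21: counting 243 days forward gives 2049-12-20.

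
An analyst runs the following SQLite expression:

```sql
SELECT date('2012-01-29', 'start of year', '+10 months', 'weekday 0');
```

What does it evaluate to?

`start of year` rewinds 2012-01-29 to 2012-01-01.
Adding +10 months to 2012-01-01 gives 2012-11-01.
`weekday 0` advances to the next Sunday; 2012-11-01 is a Thursday, so it moves forward to 2012-11-04.

2012-11-04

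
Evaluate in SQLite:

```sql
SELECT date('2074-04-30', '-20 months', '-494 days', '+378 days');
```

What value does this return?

2072-05-06

Adding -20 months to 2074-04-30 gives 2072-08-30.
Applying '-494 days' to 2072-08-30: counting 494 days back gives 2071-04-24.
Applying '+378 days' to 2071-04-24: counting 378 days forward gives 2072-05-06.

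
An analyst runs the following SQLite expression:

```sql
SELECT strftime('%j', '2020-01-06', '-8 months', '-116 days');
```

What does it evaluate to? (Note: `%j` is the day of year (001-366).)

010

First apply '-8 months', '-116 days': 2020-01-06 → 2019-01-10.
Day-of-year for 2019-01-10: days since 2019-01-01 inclusive = 10, zero-padded to 010.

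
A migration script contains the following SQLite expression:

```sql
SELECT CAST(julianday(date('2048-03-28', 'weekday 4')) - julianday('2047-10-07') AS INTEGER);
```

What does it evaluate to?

178

`weekday 4` advances to the next Thursday; 2048-03-28 is a Saturday, so it moves forward to 2048-04-02.
24 days remain in October 2047 after the 7th (31 − 7).
November 2047: 30 days.
December 2047: 31 days.
January 2048: 31 days.
February 2048: 29 days (leap year).
March 2048: 31 days.
Then 2 days into April 2048.
Total: 24 + 30 + 31 + 31 + 29 + 31 + 2 = 178.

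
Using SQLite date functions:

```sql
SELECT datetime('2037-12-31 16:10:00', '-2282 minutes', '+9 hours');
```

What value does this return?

2282 minutes = 38h 2m; -2282 minutes from 2037-12-31 16:10:00 is 2037-12-30 02:08:00 (crosses midnight).
+9 hours from 2037-12-30 02:08:00 is 2037-12-30 11:08:00.

2037-12-30 11:08:00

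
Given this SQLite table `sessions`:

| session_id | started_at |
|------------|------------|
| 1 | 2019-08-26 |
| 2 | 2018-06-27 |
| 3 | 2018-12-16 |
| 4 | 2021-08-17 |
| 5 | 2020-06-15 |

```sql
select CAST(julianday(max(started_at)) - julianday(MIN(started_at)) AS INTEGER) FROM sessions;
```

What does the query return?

MIN = 2018-06-27, MAX = 2021-08-17.
3 days remain in June 2018 after the 27th (30 − 27).
Full months from July 2018 through July 2021 contribute their day counts.
Then 17 days into August 2021.
Total: 3 + 31 + 31 + 30 + 31 + 30 + 31 + 31 + 28 + 31 + 30 + 31 + 30 + 31 + 31 + 30 + 31 + 30 + 31 + 31 + 29 + 31 + 30 + 31 + 30 + 31 + 31 + 30 + 31 + 30 + 31 + 31 + 28 + 31 + 30 + 31 + 30 + 31 + 17 = 1147.

1147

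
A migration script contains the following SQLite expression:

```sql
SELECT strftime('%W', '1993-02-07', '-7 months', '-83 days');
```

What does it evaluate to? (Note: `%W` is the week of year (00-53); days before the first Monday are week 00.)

First apply '-7 months', '-83 days': 1993-02-07 → 1992-04-15.
1992-04-15 is a Wednesday. SQLite's %W counts Mondays since the year started; the result is 15.

15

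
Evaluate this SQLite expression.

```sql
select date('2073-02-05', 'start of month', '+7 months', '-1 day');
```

2073-08-31

`start of month` rewinds 2073-02-05 to 2073-02-01.
Adding +7 months to 2073-02-01 gives 2073-09-01.
Going back 1 day from 2073-09-01 reaches 2073-08-31 (last day of August, 31 days).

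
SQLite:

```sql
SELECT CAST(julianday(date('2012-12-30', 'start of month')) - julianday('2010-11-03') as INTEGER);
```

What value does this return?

759

`start of month` rewinds 2012-12-30 to 2012-12-01.
27 days remain in November 2010 after the 3rd (30 − 3).
Full months from December 2010 through November 2012 contribute their day counts.
Then 1 day into December 2012.
Total: 27 + 31 + 31 + 28 + 31 + 30 + 31 + 30 + 31 + 31 + 30 + 31 + 30 + 31 + 31 + 29 + 31 + 30 + 31 + 30 + 31 + 31 + 30 + 31 + 30 + 1 = 759.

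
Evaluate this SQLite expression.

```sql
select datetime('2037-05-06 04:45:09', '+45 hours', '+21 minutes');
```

2037-05-08 02:06:09

+45 hours from 2037-05-06 04:45:09 is 2037-05-08 01:45:09 (crosses midnight).
+21 minutes from 2037-05-08 01:45:09 is 2037-05-08 02:06:09.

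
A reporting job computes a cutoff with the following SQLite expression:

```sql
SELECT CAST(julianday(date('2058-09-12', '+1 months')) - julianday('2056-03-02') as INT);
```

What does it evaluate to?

Adding +1 month to 2058-09-12 gives 2058-10-12.
29 days remain in March 2056 after the 2nd (31 − 2).
Full months from April 2056 through September 2058 contribute their day counts.
Then 12 days into October 2058.
Total: 29 + 30 + 31 + 30 + 31 + 31 + 30 + 31 + 30 + 31 + 31 + 28 + 31 + 30 + 31 + 30 + 31 + 31 + 30 + 31 + 30 + 31 + 31 + 28 + 31 + 30 + 31 + 30 + 31 + 31 + 30 + 12 = 954.

954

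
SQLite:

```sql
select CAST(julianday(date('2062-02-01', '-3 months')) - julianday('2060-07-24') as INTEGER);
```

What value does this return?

465

Adding -3 months to 2062-02-01 gives 2061-11-01.
7 days remain in July 2060 after the 24th (31 − 24).
Full months from August 2060 through October 2061 contribute their day counts.
Then 1 day into November 2061.
Total: 7 + 31 + 30 + 31 + 30 + 31 + 31 + 28 + 31 + 30 + 31 + 30 + 31 + 31 + 30 + 31 + 1 = 465.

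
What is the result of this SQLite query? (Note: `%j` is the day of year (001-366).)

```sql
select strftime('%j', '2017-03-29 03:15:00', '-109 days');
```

First apply '-109 days': 2017-03-29 03:15:00 → 2016-12-10 03:15:00.
Day-of-year for 2016-12-10: days since 2016-01-01 inclusive = 345, zero-padded to 345.

345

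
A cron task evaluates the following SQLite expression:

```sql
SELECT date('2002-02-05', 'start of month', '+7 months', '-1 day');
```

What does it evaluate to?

`start of month` rewinds 2002-02-05 to 2002-02-01.
Adding +7 months to 2002-02-01 gives 2002-09-01.
Going back 1 day from 2002-09-01 reaches 2002-08-31 (last day of August, 31 days).

2002-08-31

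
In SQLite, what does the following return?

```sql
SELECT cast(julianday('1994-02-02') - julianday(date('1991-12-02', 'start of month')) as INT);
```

794

`start of month` rewinds 1991-12-02 to 1991-12-01.
30 days remain in December 1991 after the 1st (31 − 1).
Full months from January 1992 through January 1994 contribute their day counts.
Then 2 days into February 1994.
Total: 30 + 31 + 29 + 31 + 30 + 31 + 30 + 31 + 31 + 30 + 31 + 30 + 31 + 31 + 28 + 31 + 30 + 31 + 30 + 31 + 31 + 30 + 31 + 30 + 31 + 31 + 2 = 794.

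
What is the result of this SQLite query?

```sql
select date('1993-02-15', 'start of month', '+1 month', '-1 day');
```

1993-02-28

`start of month` rewinds 1993-02-15 to 1993-02-01.
Adding +1 month to 1993-02-01 gives 1993-03-01.
Going back 1 day from 1993-03-01 reaches 1993-02-28 (last day of February, 28 days).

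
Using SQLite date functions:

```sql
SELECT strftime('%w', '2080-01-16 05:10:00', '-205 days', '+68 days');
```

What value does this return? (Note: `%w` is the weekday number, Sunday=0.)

First apply '-205 days', '+68 days': 2080-01-16 05:10:00 → 2079-09-01 05:10:00.
2079-09-01 is a Friday; with Sunday=0 that is 5.

5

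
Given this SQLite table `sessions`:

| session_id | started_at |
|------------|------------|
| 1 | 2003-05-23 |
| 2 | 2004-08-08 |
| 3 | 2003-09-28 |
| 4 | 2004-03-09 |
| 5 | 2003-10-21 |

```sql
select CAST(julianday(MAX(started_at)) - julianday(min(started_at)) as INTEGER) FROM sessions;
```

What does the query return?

443

MIN = 2003-05-23, MAX = 2004-08-08.
8 days remain in May 2003 after the 23rd (31 − 23).
Full months from June 2003 through July 2004 contribute their day counts.
Then 8 days into August 2004.
Total: 8 + 30 + 31 + 31 + 30 + 31 + 30 + 31 + 31 + 29 + 31 + 30 + 31 + 30 + 31 + 8 = 443.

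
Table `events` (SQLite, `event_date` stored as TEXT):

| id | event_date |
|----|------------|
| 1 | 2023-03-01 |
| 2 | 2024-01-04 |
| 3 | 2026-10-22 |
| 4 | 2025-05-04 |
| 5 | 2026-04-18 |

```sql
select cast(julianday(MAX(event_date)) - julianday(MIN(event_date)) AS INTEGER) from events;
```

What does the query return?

1331

MIN = 2023-03-01, MAX = 2026-10-22.
30 days remain in March 2023 after the 1st (31 − 1).
Full months from April 2023 through September 2026 contribute their day counts.
Then 22 days into October 2026.
Total: 30 + 30 + 31 + 30 + 31 + 31 + 30 + 31 + 30 + 31 + 31 + 29 + 31 + 30 + 31 + 30 + 31 + 31 + 30 + 31 + 30 + 31 + 31 + 28 + 31 + 30 + 31 + 30 + 31 + 31 + 30 + 31 + 30 + 31 + 31 + 28 + 31 + 30 + 31 + 30 + 31 + 31 + 30 + 22 = 1331.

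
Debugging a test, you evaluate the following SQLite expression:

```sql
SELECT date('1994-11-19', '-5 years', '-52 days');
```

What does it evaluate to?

Adding -5 years to 1994-11-19 gives 1989-11-19.
Applying '-52 days' to 1989-11-19: counting 52 days back gives 1989-09-28.

1989-09-28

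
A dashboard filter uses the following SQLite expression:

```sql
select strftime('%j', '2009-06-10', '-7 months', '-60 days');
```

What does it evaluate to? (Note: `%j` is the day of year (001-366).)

255

First apply '-7 months', '-60 days': 2009-06-10 → 2008-09-11.
Day-of-year for 2008-09-11: days since 2008-01-01 inclusive = 255, zero-padded to 255.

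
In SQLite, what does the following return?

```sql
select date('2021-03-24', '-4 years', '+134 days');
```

2017-08-05

Adding -4 years to 2021-03-24 gives 2017-03-24.
Applying '+134 days' to 2017-03-24: counting 134 days forward gives 2017-08-05.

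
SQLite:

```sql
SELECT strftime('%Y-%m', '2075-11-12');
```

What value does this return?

`%Y-%m` extracts the year-month: 2075-11.

2075-11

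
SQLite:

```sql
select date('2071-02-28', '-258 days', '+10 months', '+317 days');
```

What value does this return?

2072-02-26

Applying '-258 days' to 2071-02-28: counting 258 days back gives 2070-06-15.
Adding +10 months to 2070-06-15 gives 2071-04-15.
Applying '+317 days' to 2071-04-15: counting 317 days forward gives 2072-02-26.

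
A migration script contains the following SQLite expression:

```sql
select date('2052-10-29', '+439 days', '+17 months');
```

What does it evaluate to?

2055-06-11

Applying '+439 days' to 2052-10-29: counting 439 days forward gives 2054-01-11.
Adding +17 months to 2054-01-11 gives 2055-06-11.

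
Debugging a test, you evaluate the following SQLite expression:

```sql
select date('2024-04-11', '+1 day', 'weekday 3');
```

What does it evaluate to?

2024-04-17

Advancing 1 more day within April lands on 2024-04-12.
`weekday 3` advances to the next Wednesday; 2024-04-12 is a Friday, so it moves forward to 2024-04-17.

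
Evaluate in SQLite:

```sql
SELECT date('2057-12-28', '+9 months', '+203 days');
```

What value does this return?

Adding +9 months to 2057-12-28 gives 2058-09-28.
Applying '+203 days' to 2058-09-28: counting 203 days forward gives 2059-04-19.

2059-04-19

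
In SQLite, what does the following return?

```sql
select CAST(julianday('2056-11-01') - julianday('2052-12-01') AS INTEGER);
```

30 days remain in December 2052 after the 1st (31 − 1).
Full months from January 2053 through October 2056 contribute their day counts.
Then 1 day into November 2056.
Total: 30 + 31 + 28 + 31 + 30 + 31 + 30 + 31 + 31 + 30 + 31 + 30 + 31 + 31 + 28 + 31 + 30 + 31 + 30 + 31 + 31 + 30 + 31 + 30 + 31 + 31 + 28 + 31 + 30 + 31 + 30 + 31 + 31 + 30 + 31 + 30 + 31 + 31 + 29 + 31 + 30 + 31 + 30 + 31 + 31 + 30 + 31 + 1 = 1431.

1431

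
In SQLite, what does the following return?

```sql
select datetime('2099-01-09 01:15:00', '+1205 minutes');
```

2099-01-09 21:20:00

1205 minutes = 20h 5m; +1205 minutes from 2099-01-09 01:15:00 is 2099-01-09 21:20:00.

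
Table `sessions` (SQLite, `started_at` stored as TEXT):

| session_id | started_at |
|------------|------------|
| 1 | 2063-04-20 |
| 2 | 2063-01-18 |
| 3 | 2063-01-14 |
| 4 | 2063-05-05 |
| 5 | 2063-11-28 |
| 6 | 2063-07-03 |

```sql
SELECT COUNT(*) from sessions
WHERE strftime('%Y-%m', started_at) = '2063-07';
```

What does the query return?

1

Rows with year-month 2063-07: 2063-07-03 → 1.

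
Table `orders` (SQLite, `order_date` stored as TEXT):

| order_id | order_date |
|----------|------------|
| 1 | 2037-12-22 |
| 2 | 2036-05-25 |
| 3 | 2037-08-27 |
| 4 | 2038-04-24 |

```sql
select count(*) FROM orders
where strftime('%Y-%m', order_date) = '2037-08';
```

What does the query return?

1

Rows with year-month 2037-08: 2037-08-27 → 1.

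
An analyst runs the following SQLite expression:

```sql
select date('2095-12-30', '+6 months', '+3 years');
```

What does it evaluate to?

2099-06-30

Adding +6 months to 2095-12-30 gives 2096-06-30.
Adding +3 years to 2096-06-30 gives 2099-06-30.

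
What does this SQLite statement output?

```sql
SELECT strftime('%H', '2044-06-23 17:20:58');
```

`%H` extracts the 2-digit hour (00-23): 17.

17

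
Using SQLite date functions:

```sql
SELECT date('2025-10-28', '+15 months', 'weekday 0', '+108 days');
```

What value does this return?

Adding +15 months to 2025-10-28 gives 2027-01-28.
`weekday 0` advances to the next Sunday; 2027-01-28 is a Thursday, so it moves forward to 2027-01-31.
Applying '+108 days' to 2027-01-31: counting 108 days forward gives 2027-05-19.

2027-05-19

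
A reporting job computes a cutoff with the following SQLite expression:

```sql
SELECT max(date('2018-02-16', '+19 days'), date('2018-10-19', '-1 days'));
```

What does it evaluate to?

2018-10-18

date('2018-02-16', '+19 days') → 2018-03-07.
date('2018-10-19', '-1 days') → 2018-10-18.
Later of the two is 2018-10-18.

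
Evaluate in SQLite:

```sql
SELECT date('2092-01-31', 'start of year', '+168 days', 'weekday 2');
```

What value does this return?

2092-06-17

`start of year` rewinds 2092-01-31 to 2092-01-01.
Applying '+168 days' to 2092-01-01: counting 168 days forward gives 2092-06-17.
`weekday 2` advances to the next Tuesday; 2092-06-17 is already a Tuesday, so it stays at 2092-06-17.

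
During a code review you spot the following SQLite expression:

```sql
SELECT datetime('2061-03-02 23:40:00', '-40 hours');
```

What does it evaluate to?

-40 hours from 2061-03-02 23:40:00 is 2061-03-01 07:40:00 (crosses midnight).

2061-03-01 07:40:00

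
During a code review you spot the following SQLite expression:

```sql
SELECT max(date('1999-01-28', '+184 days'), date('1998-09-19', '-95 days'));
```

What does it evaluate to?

date('1999-01-28', '+184 days') → 1999-07-31.
date('1998-09-19', '-95 days') → 1998-06-16.
Later of the two is 1999-07-31.

1999-07-31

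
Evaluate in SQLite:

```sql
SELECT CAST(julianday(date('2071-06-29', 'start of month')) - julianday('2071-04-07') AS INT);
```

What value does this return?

`start of month` rewinds 2071-06-29 to 2071-06-01.
23 days remain in April 2071 after the 7th (30 − 7).
May 2071: 31 days.
Then 1 day into June 2071.
Total: 23 + 31 + 1 = 55.

55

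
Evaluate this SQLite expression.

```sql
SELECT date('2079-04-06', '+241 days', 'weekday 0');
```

Applying '+241 days' to 2079-04-06: counting 241 days forward gives 2079-12-03.
`weekday 0` advances to the next Sunday; 2079-12-03 is already a Sunday, so it stays at 2079-12-03.

2079-12-03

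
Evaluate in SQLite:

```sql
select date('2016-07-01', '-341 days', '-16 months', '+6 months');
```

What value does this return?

Applying '-341 days' to 2016-07-01: counting 341 days back gives 2015-07-26.
Adding -16 months to 2015-07-26 gives 2014-03-26.
Adding +6 months to 2014-03-26 gives 2014-09-26.

2014-09-26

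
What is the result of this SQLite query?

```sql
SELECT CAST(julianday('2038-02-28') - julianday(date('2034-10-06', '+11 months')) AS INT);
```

Adding +11 months to 2034-10-06 gives 2035-09-06.
24 days remain in September 2035 after the 6th (30 − 6).
Full months from October 2035 through January 2038 contribute their day counts.
Then 28 days into February 2038.
Total: 24 + 31 + 30 + 31 + 31 + 29 + 31 + 30 + 31 + 30 + 31 + 31 + 30 + 31 + 30 + 31 + 31 + 28 + 31 + 30 + 31 + 30 + 31 + 31 + 30 + 31 + 30 + 31 + 31 + 28 = 906.

906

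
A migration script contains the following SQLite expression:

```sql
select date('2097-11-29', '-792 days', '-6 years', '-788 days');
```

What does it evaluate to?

2087-08-03

Applying '-792 days' to 2097-11-29: counting 792 days back gives 2095-09-29.
Adding -6 years to 2095-09-29 gives 2089-09-29.
Applying '-788 days' to 2089-09-29: counting 788 days back gives 2087-08-03.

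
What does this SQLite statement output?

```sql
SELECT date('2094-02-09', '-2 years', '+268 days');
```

Adding -2 years to 2094-02-09 gives 2092-02-09.
Applying '+268 days' to 2092-02-09: counting 268 days forward gives 2092-11-03.

2092-11-03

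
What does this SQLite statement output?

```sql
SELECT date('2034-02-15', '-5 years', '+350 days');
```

Adding -5 years to 2034-02-15 gives 2029-02-15.
Applying '+350 days' to 2029-02-15: counting 350 days forward gives 2030-01-31.

2030-01-31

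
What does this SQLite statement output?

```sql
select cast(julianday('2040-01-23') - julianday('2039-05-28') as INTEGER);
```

3 days remain in May 2039 after the 28th (31 − 28).
Full months from June 2039 through December 2039 contribute their day counts.
Then 23 days into January 2040.
Total: 3 + 30 + 31 + 31 + 30 + 31 + 30 + 31 + 23 = 240.

240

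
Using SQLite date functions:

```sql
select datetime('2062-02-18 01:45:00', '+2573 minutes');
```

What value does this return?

2573 minutes = 42h 53m; +2573 minutes from 2062-02-18 01:45:00 is 2062-02-19 20:38:00 (crosses midnight).

2062-02-19 20:38:00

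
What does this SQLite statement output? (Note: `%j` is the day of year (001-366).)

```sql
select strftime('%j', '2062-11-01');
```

305

Day-of-year for 2062-11-01: days since 2062-01-01 inclusive = 305, zero-padded to 305.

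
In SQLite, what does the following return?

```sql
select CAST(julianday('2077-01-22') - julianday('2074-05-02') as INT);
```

996

29 days remain in May 2074 after the 2nd (31 − 2).
Full months from June 2074 through December 2076 contribute their day counts.
Then 22 days into January 2077.
Total: 29 + 30 + 31 + 31 + 30 + 31 + 30 + 31 + 31 + 28 + 31 + 30 + 31 + 30 + 31 + 31 + 30 + 31 + 30 + 31 + 31 + 29 + 31 + 30 + 31 + 30 + 31 + 31 + 30 + 31 + 30 + 31 + 22 = 996.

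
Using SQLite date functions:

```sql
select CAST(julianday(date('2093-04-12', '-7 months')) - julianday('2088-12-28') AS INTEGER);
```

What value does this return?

1354

Adding -7 months to 2093-04-12 gives 2092-09-12.
3 days remain in December 2088 after the 28th (31 − 28).
Full months from January 2089 through August 2092 contribute their day counts.
Then 12 days into September 2092.
Total: 3 + 31 + 28 + 31 + 30 + 31 + 30 + 31 + 31 + 30 + 31 + 30 + 31 + 31 + 28 + 31 + 30 + 31 + 30 + 31 + 31 + 30 + 31 + 30 + 31 + 31 + 28 + 31 + 30 + 31 + 30 + 31 + 31 + 30 + 31 + 30 + 31 + 31 + 29 + 31 + 30 + 31 + 30 + 31 + 31 + 12 = 1354.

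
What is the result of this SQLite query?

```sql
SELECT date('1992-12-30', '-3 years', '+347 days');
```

1990-12-12

Adding -3 years to 1992-12-30 gives 1989-12-30.
Applying '+347 days' to 1989-12-30: counting 347 days forward gives 1990-12-12.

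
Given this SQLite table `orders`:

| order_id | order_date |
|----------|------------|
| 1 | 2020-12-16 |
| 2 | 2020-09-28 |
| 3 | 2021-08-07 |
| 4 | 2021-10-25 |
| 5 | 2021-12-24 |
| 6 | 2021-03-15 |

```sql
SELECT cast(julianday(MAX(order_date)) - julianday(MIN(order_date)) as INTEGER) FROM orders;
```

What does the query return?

452

MIN = 2020-09-28, MAX = 2021-12-24.
2 days remain in September 2020 after the 28th (30 − 28).
Full months from October 2020 through November 2021 contribute their day counts.
Then 24 days into December 2021.
Total: 2 + 31 + 30 + 31 + 31 + 28 + 31 + 30 + 31 + 30 + 31 + 31 + 30 + 31 + 30 + 24 = 452.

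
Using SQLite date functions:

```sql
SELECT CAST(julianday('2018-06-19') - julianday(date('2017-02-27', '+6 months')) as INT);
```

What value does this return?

Adding +6 months to 2017-02-27 gives 2017-08-27.
4 days remain in August 2017 after the 27th (31 − 27).
Full months from September 2017 through May 2018 contribute their day counts.
Then 19 days into June 2018.
Total: 4 + 30 + 31 + 30 + 31 + 31 + 28 + 31 + 30 + 31 + 19 = 296.

296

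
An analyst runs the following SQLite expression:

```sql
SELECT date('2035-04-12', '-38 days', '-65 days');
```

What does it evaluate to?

Going back 12 days from 2035-04-12 reaches 2035-03-31 (last day of March, 31 days).
Going back 26 days within March lands on 2035-03-05.
Applying '-65 days' to 2035-03-05: counting 65 days back gives 2034-12-30.

2034-12-30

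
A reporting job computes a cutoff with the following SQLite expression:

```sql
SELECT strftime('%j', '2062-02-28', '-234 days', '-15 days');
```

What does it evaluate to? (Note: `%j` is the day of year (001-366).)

175

First apply '-234 days', '-15 days': 2062-02-28 → 2061-06-24.
Day-of-year for 2061-06-24: days since 2061-01-01 inclusive = 175, zero-padded to 175.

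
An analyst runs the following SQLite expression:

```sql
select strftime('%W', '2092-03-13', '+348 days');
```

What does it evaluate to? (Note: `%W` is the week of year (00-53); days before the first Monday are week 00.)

First apply '+348 days': 2092-03-13 → 2093-02-24.
2093-02-24 is a Tuesday. SQLite's %W counts Mondays since the year started; the result is 08.

08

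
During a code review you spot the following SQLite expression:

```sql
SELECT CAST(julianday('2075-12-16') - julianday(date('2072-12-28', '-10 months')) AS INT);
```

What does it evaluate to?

1387

Adding -10 months to 2072-12-28 gives 2072-02-28.
1 day remains in February 2072 after the 28th (29 − 28).
Full months from March 2072 through November 2075 contribute their day counts.
Then 16 days into December 2075.
Total: 1 + 31 + 30 + 31 + 30 + 31 + 31 + 30 + 31 + 30 + 31 + 31 + 28 + 31 + 30 + 31 + 30 + 31 + 31 + 30 + 31 + 30 + 31 + 31 + 28 + 31 + 30 + 31 + 30 + 31 + 31 + 30 + 31 + 30 + 31 + 31 + 28 + 31 + 30 + 31 + 30 + 31 + 31 + 30 + 31 + 30 + 16 = 1387.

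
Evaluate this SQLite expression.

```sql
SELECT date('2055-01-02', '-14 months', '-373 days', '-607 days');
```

2051-02-26

Adding -14 months to 2055-01-02 gives 2053-11-02.
Applying '-373 days' to 2053-11-02: counting 373 days back gives 2052-10-25.
Applying '-607 days' to 2052-10-25: counting 607 days back gives 2051-02-26.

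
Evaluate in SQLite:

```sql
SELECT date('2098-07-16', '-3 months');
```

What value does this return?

Adding -3 months to 2098-07-16 gives 2098-04-16.

2098-04-16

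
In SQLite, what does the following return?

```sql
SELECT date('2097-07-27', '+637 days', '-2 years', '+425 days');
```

2098-06-24

Applying '+637 days' to 2097-07-27: counting 637 days forward gives 2099-04-25.
Adding -2 years to 2099-04-25 gives 2097-04-25.
Applying '+425 days' to 2097-04-25: counting 425 days forward gives 2098-06-24.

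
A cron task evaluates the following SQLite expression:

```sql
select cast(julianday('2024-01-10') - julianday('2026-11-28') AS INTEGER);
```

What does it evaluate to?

-1053

21 days remain in January 2024 after the 10th (31 − 10).
Full months from February 2024 through October 2026 contribute their day counts.
Then 28 days into November 2026.
Total: 21 + 29 + 31 + 30 + 31 + 30 + 31 + 31 + 30 + 31 + 30 + 31 + 31 + 28 + 31 + 30 + 31 + 30 + 31 + 31 + 30 + 31 + 30 + 31 + 31 + 28 + 31 + 30 + 31 + 30 + 31 + 31 + 30 + 31 + 28 = 1053.
The subtraction is earlier − later, so the result is −1053 → -1053.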